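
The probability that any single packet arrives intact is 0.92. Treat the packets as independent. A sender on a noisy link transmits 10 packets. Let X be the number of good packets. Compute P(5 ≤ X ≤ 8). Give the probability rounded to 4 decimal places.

X ~ Binomial(10, 0.92); P(5 ≤ X ≤ 8) = Σ C(10,k) p^k (1−p)^(10−k) over k:
  k=5: C(10,5)·0.92^5·0.08^5 = 0.000544
  k=6: C(10,6)·0.92^6·0.08^4 = 0.005216
  k=7: C(10,7)·0.92^7·0.08^3 = 0.034274
  k=8: C(10,8)·0.92^8·0.08^2 = 0.147807
Total = 0.187841

0.1878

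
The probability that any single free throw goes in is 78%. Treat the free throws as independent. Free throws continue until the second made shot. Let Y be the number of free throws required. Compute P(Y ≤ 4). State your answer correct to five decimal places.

0.96444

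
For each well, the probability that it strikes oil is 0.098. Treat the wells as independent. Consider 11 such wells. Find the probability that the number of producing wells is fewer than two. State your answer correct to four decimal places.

0.7059

X ~ Binomial(11, 0.098); P(X ≤ 1) = Σ C(11,k) p^k (1−p)^(11−k) over k:
  k=0: C(11,0)·0.098^0·0.902^11 = 0.321567
  k=1: C(11,1)·0.098^1·0.902^10 = 0.384312
Total = 0.705879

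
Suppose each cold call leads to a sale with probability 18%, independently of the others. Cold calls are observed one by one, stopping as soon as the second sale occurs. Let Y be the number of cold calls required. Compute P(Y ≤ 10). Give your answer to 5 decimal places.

0.56084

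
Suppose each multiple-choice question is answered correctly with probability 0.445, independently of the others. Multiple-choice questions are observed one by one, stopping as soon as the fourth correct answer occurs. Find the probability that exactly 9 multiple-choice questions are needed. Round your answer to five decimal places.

0.11564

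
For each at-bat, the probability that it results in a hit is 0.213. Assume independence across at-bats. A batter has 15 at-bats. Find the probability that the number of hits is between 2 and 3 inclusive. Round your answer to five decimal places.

0.45988

X ~ Binomial(15, 0.213); P(2 ≤ X ≤ 3) = Σ C(15,k) p^k (1−p)^(15−k) over k:
  k=2: C(15,2)·0.213^2·0.787^13 = 0.2116509
  k=3: C(15,3)·0.213^3·0.787^12 = 0.2482258
Total = 0.4598767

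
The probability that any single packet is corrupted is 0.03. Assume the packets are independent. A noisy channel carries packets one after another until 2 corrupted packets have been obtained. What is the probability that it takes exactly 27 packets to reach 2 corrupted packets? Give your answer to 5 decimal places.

Y = trial on which the second success occurs; negative binomial, r=2, p=0.03.
P(Y=27) = C(26,1) · p^2 · (1−p)^25
= 26 · 0.0009 · 0.46697 = 0.0109272

0.01093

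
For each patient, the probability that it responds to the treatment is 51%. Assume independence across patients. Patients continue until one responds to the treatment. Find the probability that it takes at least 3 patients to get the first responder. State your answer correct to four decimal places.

0.2401

Y = number of patients to the first success; geometric, p = 0.51.
P(Y > 2) = P(first 2 all fail) = (1−p)^2 = 0.240100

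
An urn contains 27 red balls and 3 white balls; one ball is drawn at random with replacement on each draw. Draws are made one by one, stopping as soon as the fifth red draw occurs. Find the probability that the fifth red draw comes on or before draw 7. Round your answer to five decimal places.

0.97431

Finishing within 7 draws ⇔ at least 5 successes in the first 7. With X ~ Binomial(7, 0.90), P(Y ≤ 7) = 1 − P(X ≤ 4).
  k=0: C(7,0)·0.90^0·0.10^7 = 0.0000001
  k=1: C(7,1)·0.90^1·0.10^6 = 0.0000063
  k=2: C(7,2)·0.90^2·0.10^5 = 0.0001701
  k=3: C(7,3)·0.90^3·0.10^4 = 0.0025515
  k=4: C(7,4)·0.90^4·0.10^3 = 0.0229635
1 − 0.0256915 = 0.9743085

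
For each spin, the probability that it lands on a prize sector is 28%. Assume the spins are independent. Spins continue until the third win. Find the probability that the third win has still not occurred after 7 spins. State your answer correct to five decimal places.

0.69193

Needing more than 7 spins ⇔ fewer than 3 successes in the first 7. With X ~ Binomial(7, 0.28), P(Y > 7) = P(X ≤ 2).
  k=0: C(7,0)·0.28^0·0.72^7 = 0.1003061
  k=1: C(7,1)·0.28^1·0.72^6 = 0.2730556
  k=2: C(7,2)·0.28^2·0.72^5 = 0.3185648
P(X ≤ 2) = 0.6919265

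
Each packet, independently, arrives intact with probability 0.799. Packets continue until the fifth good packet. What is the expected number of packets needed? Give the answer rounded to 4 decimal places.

6.2578

Y = total packets until the fifth success; negative binomial with r=5, p=0.799.
E[Y] = r / p = 5 / 0.799 = 6.257822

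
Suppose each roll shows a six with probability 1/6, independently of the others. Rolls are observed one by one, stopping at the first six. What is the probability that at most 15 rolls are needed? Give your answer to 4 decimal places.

Y = number of rolls to the first success; geometric, p = 0.166667.
P(Y ≤ 15) = 1 − (1−p)^15 = 1 − 0.064905 = 0.935095

0.9351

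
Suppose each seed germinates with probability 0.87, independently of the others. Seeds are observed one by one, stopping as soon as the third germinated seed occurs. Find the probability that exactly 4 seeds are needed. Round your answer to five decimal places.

0.25682

Y = trial on which the third success occurs; negative binomial, r=3, p=0.87.
P(Y=4) = C(3,2) · p^3 · (1−p)^1
= 3 · 0.6585 · 0.13 = 0.2568162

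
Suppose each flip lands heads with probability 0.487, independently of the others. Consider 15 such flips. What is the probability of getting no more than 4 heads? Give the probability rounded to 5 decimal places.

X ~ Binomial(15, 0.487); P(X ≤ 4) = Σ C(15,k) p^k (1−p)^(15−k) over k:
  k=0: C(15,0)·0.487^0·0.513^15 = 0.0000448
  k=1: C(15,1)·0.487^1·0.513^14 = 0.0006387
  k=2: C(15,2)·0.487^2·0.513^13 = 0.0042440
  k=3: C(15,3)·0.487^3·0.513^12 = 0.0174585
  k=4: C(15,4)·0.487^4·0.513^11 = 0.0497210
Total = 0.0721069

0.07211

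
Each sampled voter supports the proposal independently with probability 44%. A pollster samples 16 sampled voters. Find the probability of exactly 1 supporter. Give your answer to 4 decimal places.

X ~ Binomial(n=16, p=0.44).
P(X=1) = C(16,1) · p^1 · (1−p)^15
= 16 · 0.44 · 0.00016704 = 0.001176

0.0012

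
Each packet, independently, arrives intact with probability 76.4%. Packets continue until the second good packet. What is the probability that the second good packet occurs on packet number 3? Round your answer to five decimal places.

Y = trial on which the second success occurs; negative binomial, r=2, p=0.764.
P(Y=3) = C(2,1) · p^2 · (1−p)^1
= 2 · 0.5837 · 0.236 = 0.2755045

0.27550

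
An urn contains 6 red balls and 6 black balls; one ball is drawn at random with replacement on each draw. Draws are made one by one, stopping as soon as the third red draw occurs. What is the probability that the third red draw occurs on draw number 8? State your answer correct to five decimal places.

Y = trial on which the third success occurs; negative binomial, r=3, p=0.50.
P(Y=8) = C(7,2) · p^3 · (1−p)^5
= 21 · 0.125 · 0.03125 = 0.0820312

0.08203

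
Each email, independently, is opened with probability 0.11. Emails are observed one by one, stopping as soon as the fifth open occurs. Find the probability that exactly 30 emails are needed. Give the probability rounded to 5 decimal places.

Y = trial on which the fifth success occurs; negative binomial, r=5, p=0.11.
P(Y=30) = C(29,4) · p^5 · (1−p)^25
= 23751 · 1.6105e-05 · 0.054294 = 0.0207680

0.02077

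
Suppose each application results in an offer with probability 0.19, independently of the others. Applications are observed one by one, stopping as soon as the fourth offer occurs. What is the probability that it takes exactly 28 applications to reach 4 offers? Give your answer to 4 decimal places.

0.0243

Y = trial on which the fourth success occurs; negative binomial, r=4, p=0.19.
P(Y=28) = C(27,3) · p^4 · (1−p)^24
= 2925 · 0.0013032 · 0.0063627 = 0.024254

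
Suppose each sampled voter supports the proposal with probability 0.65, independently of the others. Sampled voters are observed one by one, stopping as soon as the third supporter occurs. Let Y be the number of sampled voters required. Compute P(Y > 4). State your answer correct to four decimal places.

0.4370

Needing more than 4 sampled voters ⇔ fewer than 3 successes in the first 4. With X ~ Binomial(4, 0.65), P(Y > 4) = P(X ≤ 2).
  k=0: C(4,0)·0.65^0·0.35^4 = 0.015006
  k=1: C(4,1)·0.65^1·0.35^3 = 0.111475
  k=2: C(4,2)·0.65^2·0.35^2 = 0.310538
P(X ≤ 2) = 0.437019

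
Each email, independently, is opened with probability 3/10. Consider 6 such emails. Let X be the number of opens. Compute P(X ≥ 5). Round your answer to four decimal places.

0.0109

X ~ Binomial(6, 0.30); P(X ≥ 5) = Σ C(6,k) p^k (1−p)^(6−k) over k:
  k=5: C(6,5)·0.30^5·0.70^1 = 0.010206
  k=6: C(6,6)·0.30^6·0.70^0 = 0.000729
Total = 0.010935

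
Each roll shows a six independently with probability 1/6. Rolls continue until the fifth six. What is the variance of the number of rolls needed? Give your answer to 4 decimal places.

Y = total rolls until the fifth success; negative binomial with r=5, p=0.166667.
Var(Y) = r(1−p)/p² = 5·0.833333 / 0.166667² = 150.000000

150.0000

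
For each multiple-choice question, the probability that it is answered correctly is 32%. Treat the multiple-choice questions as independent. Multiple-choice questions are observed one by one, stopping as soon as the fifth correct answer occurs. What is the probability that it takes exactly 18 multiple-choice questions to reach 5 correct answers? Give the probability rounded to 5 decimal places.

0.05308

Y = trial on which the fifth success occurs; negative binomial, r=5, p=0.32.
P(Y=18) = C(17,4) · p^5 · (1−p)^13
= 2380 · 0.0033554 · 0.0066468 = 0.0530814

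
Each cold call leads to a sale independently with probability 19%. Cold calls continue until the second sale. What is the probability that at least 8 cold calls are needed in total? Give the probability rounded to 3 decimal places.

Needing more than 7 cold calls ⇔ fewer than 2 successes in the first 7. With X ~ Binomial(7, 0.19), P(Y > 7) = P(X ≤ 1).
  k=0: C(7,0)·0.19^0·0.81^7 = 0.22877
  k=1: C(7,1)·0.19^1·0.81^6 = 0.37563
P(X ≤ 1) = 0.60440

0.604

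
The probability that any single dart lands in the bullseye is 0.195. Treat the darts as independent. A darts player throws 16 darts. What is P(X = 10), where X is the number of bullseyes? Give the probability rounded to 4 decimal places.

X ~ Binomial(n=16, p=0.195).
P(X=10) = C(16,10) · p^10 · (1−p)^6
= 8008 · 7.9496e-08 · 0.27213 = 0.000173

0.0002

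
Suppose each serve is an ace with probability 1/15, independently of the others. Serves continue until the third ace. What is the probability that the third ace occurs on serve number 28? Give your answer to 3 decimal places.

Y = trial on which the third success occurs; negative binomial, r=3, p=0.066667.
P(Y=28) = C(27,2) · p^3 · (1−p)^25
= 351 · 0.0002963 · 0.1782 = 0.01853

0.019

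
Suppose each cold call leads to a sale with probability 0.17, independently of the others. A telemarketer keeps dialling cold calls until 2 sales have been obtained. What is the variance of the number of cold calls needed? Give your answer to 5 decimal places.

Y = total cold calls until the second success; negative binomial with r=2, p=0.17.
Var(Y) = r(1−p)/p² = 2·0.83 / 0.17² = 57.4394464

57.43945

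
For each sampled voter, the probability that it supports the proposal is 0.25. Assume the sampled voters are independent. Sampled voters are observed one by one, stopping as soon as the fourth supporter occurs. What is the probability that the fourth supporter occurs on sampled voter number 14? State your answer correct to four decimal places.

Y = trial on which the fourth success occurs; negative binomial, r=4, p=0.25.
P(Y=14) = C(13,3) · p^4 · (1−p)^10
= 286 · 0.0039062 · 0.056314 = 0.062913

0.0629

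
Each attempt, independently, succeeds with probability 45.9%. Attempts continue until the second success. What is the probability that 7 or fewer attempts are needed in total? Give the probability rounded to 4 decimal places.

0.9059

Finishing within 7 attempts ⇔ at least 2 successes in the first 7. With X ~ Binomial(7, 0.459), P(Y ≤ 7) = 1 − P(X ≤ 1).
  k=0: C(7,0)·0.459^0·0.541^7 = 0.013564
  k=1: C(7,1)·0.459^1·0.541^6 = 0.080555
1 − 0.094119 = 0.905881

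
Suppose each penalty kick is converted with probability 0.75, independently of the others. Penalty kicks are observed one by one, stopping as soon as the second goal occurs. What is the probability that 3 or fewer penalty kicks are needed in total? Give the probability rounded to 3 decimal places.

0.844

Finishing within 3 penalty kicks ⇔ at least 2 successes in the first 3. With X ~ Binomial(3, 0.75), P(Y ≤ 3) = 1 − P(X ≤ 1).
  k=0: C(3,0)·0.75^0·0.25^3 = 0.01562
  k=1: C(3,1)·0.75^1·0.25^2 = 0.14062
1 − 0.15625 = 0.84375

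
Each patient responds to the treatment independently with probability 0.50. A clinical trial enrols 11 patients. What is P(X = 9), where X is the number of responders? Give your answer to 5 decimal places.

0.02686

X ~ Binomial(n=11, p=0.50).
P(X=9) = C(11,9) · p^9 · (1−p)^2
= 55 · 0.0019531 · 0.25 = 0.0268555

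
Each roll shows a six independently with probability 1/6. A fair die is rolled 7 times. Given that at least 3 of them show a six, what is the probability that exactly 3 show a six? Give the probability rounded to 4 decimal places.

0.8159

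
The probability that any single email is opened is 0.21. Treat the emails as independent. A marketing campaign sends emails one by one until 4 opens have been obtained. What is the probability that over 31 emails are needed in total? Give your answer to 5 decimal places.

Needing more than 31 emails ⇔ fewer than 4 successes in the first 31. With X ~ Binomial(31, 0.21), P(Y > 31) = P(X ≤ 3).
  k=0: C(31,0)·0.21^0·0.79^31 = 0.0006706
  k=1: C(31,1)·0.21^1·0.79^30 = 0.0055258
  k=2: C(31,2)·0.21^2·0.79^29 = 0.0220332
  k=3: C(31,3)·0.21^3·0.79^28 = 0.0566169
P(X ≤ 3) = 0.0848464

0.08485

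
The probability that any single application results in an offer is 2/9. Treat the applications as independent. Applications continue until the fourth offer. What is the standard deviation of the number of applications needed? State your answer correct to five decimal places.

Y = total applications until the fourth success; negative binomial with r=4, p=0.222222.
SD(Y) = √[r(1−p)/p²] = √(63.0000000) = 7.9372539

7.93725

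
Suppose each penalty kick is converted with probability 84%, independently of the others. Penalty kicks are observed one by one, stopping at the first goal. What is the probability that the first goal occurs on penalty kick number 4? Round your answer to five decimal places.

Geometric (trials to first success), p = 0.84.
P(Y = 4) = (1−p)^3 · p = 0.004096 · 0.84 = 0.0034406

0.00344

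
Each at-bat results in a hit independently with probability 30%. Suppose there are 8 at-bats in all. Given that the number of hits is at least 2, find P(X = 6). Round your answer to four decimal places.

0.0134

X ~ Binomial(8, 0.30). Want P(X=6 | X≥2) = P(X=6) / P(X≥2).
P(X=6) = C(8,6)·0.30^6·0.70^2 = 0.010002
P(X≥2) = 1 − 0.057648 − 0.197650 = 0.744702
Ratio = 0.010002 / 0.744702 = 0.013431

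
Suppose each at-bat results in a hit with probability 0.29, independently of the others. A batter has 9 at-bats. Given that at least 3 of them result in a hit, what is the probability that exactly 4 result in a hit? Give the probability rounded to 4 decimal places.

0.3151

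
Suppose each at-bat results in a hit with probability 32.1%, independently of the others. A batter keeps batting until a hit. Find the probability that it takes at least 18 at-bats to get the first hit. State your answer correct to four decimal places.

0.0014

Y = number of at-bats to the first success; geometric, p = 0.321.
P(Y > 17) = P(first 17 all fail) = (1−p)^17 = 0.001386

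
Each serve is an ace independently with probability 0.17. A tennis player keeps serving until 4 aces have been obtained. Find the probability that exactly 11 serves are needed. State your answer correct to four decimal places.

0.0272

Y = trial on which the fourth success occurs; negative binomial, r=4, p=0.17.
P(Y=11) = C(10,3) · p^4 · (1−p)^7
= 120 · 0.00083521 · 0.27136 = 0.027197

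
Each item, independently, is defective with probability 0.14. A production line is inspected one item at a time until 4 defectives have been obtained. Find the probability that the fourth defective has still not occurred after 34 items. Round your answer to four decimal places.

0.2799

Needing more than 34 items ⇔ fewer than 4 successes in the first 34. With X ~ Binomial(34, 0.14), P(Y > 34) = P(X ≤ 3).
  k=0: C(34,0)·0.14^0·0.86^34 = 0.005929
  k=1: C(34,1)·0.14^1·0.86^33 = 0.032814
  k=2: C(34,2)·0.14^2·0.86^32 = 0.088139
  k=3: C(34,3)·0.14^3·0.86^31 = 0.153048
P(X ≤ 3) = 0.279930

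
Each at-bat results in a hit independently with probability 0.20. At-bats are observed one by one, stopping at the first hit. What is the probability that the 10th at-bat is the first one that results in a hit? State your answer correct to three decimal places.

Geometric (trials to first success), p = 0.20.
P(Y = 10) = (1−p)^9 · p = 0.13422 · 0.20 = 0.02684

0.027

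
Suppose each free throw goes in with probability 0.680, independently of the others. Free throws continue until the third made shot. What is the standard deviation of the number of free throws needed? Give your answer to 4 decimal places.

1.4409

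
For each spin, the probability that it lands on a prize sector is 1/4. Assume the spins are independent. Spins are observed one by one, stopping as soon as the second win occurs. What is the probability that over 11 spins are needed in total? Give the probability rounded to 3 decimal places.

0.197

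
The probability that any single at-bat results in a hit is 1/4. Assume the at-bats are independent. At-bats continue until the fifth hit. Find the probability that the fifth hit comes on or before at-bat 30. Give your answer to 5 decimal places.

0.90213

Finishing within 30 at-bats ⇔ at least 5 successes in the first 30. With X ~ Binomial(30, 0.25), P(Y ≤ 30) = 1 − P(X ≤ 4).
  k=0: C(30,0)·0.25^0·0.75^30 = 0.0001786
  k=1: C(30,1)·0.25^1·0.75^29 = 0.0017858
  k=2: C(30,2)·0.25^2·0.75^28 = 0.0086315
  k=3: C(30,3)·0.25^3·0.75^27 = 0.0268535
  k=4: C(30,4)·0.25^4·0.75^26 = 0.0604203
1 − 0.0978696 = 0.9021304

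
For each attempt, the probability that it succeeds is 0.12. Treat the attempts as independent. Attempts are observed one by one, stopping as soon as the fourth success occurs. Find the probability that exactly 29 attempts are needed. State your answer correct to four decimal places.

Y = trial on which the fourth success occurs; negative binomial, r=4, p=0.12.
P(Y=29) = C(28,3) · p^4 · (1−p)^25
= 3276 · 0.00020736 · 0.040932 = 0.027806

0.0278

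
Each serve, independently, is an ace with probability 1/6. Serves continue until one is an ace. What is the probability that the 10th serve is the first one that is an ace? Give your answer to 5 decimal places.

0.03230

Geometric (trials to first success), p = 0.166667.
P(Y = 10) = (1−p)^9 · p = 0.19381 · 0.166667 = 0.0323011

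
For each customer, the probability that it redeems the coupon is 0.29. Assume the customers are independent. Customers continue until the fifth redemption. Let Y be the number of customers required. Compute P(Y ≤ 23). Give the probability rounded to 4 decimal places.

Finishing within 23 customers ⇔ at least 5 successes in the first 23. With X ~ Binomial(23, 0.29), P(Y ≤ 23) = 1 − P(X ≤ 4).
  k=0: C(23,0)·0.29^0·0.71^23 = 0.000379
  k=1: C(23,1)·0.29^1·0.71^22 = 0.003563
  k=2: C(23,2)·0.29^2·0.71^21 = 0.016008
  k=3: C(23,3)·0.29^3·0.71^20 = 0.045770
  k=4: C(23,4)·0.29^4·0.71^19 = 0.093474
1 − 0.159194 = 0.840806

0.8408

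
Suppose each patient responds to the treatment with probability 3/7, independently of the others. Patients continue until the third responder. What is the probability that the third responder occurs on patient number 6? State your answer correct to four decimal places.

Y = trial on which the third success occurs; negative binomial, r=3, p=0.428571.
P(Y=6) = C(5,2) · p^3 · (1−p)^3
= 10 · 0.078717 · 0.18659 = 0.146878

0.1469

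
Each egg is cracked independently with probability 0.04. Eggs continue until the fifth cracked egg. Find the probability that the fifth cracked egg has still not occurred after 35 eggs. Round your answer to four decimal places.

Needing more than 35 eggs ⇔ fewer than 5 successes in the first 35. With X ~ Binomial(35, 0.04), P(Y > 35) = P(X ≤ 4).
  k=0: C(35,0)·0.04^0·0.96^35 = 0.239603
  k=1: C(35,1)·0.04^1·0.96^34 = 0.349422
  k=2: C(35,2)·0.04^2·0.96^33 = 0.247507
  k=3: C(35,3)·0.04^3·0.96^32 = 0.113441
  k=4: C(35,4)·0.04^4·0.96^31 = 0.037814
P(X ≤ 4) = 0.987787

0.9878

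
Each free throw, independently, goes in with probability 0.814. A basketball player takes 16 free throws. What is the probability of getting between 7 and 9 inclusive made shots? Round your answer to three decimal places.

0.018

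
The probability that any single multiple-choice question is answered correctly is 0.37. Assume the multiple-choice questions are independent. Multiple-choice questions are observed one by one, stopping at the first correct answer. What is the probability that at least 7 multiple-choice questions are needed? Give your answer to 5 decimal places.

Y = number of multiple-choice questions to the first success; geometric, p = 0.37.
P(Y > 6) = P(first 6 all fail) = (1−p)^6 = 0.0625235

0.06252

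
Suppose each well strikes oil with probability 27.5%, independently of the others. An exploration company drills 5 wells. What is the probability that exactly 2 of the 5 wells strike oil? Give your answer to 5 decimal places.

0.28819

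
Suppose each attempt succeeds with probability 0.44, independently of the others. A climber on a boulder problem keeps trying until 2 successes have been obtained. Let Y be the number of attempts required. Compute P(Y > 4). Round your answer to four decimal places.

Needing more than 4 attempts ⇔ fewer than 2 successes in the first 4. With X ~ Binomial(4, 0.44), P(Y > 4) = P(X ≤ 1).
  k=0: C(4,0)·0.44^0·0.56^4 = 0.098345
  k=1: C(4,1)·0.44^1·0.56^3 = 0.309084
P(X ≤ 1) = 0.407429

0.4074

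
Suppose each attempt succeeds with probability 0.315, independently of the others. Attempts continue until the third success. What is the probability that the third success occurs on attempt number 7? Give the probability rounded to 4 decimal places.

Y = trial on which the third success occurs; negative binomial, r=3, p=0.315.
P(Y=7) = C(6,2) · p^3 · (1−p)^4
= 15 · 0.031256 · 0.22017 = 0.103225

0.1032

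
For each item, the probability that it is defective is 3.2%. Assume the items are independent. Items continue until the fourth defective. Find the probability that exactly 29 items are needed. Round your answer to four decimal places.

Y = trial on which the fourth success occurs; negative binomial, r=4, p=0.032.
P(Y=29) = C(28,3) · p^4 · (1−p)^25
= 3276 · 1.0486e-06 · 0.44349 = 0.001523

0.0015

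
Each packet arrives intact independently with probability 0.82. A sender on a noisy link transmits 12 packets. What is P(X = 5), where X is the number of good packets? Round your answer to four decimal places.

X ~ Binomial(n=12, p=0.82).
P(X=5) = C(12,5) · p^5 · (1−p)^7
= 792 · 0.37074 · 6.1222e-06 = 0.001798

0.0018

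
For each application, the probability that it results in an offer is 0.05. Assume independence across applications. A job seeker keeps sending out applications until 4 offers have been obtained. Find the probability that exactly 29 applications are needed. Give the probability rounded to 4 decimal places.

0.0057

Y = trial on which the fourth success occurs; negative binomial, r=4, p=0.05.
P(Y=29) = C(28,3) · p^4 · (1−p)^25
= 3276 · 6.25e-06 · 0.27739 = 0.005680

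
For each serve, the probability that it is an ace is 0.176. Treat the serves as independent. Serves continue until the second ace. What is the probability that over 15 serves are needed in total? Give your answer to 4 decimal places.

Needing more than 15 serves ⇔ fewer than 2 successes in the first 15. With X ~ Binomial(15, 0.176), P(Y > 15) = P(X ≤ 1).
  k=0: C(15,0)·0.176^0·0.824^15 = 0.054816
  k=1: C(15,1)·0.176^1·0.824^14 = 0.175624
P(X ≤ 1) = 0.230441

0.2304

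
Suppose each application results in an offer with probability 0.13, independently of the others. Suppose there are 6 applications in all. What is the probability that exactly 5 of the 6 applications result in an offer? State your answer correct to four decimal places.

0.0002

X ~ Binomial(n=6, p=0.13).
P(X=5) = C(6,5) · p^5 · (1−p)^1
= 6 · 3.7129e-05 · 0.87 = 0.000194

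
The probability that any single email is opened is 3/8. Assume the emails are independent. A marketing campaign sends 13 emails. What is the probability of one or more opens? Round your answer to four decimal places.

0.9978

P(at least one) = 1 − P(none) = 1 − (1 − 0.375)^13
= 1 − 0.002220 = 0.997780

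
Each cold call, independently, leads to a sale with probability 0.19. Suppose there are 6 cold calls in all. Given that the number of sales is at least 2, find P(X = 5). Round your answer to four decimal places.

0.0038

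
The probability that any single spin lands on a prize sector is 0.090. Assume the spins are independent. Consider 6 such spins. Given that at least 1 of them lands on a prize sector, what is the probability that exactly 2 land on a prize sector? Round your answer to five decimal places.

X ~ Binomial(6, 0.09). Want P(X=2 | X≥1) = P(X=2) / P(X≥1).
P(X=2) = C(6,2)·0.09^2·0.91^4 = 0.0833186
P(X≥1) = 1 − 0.5678693 = 0.4321307
Ratio = 0.0833186 / 0.4321307 = 0.1928087

0.19281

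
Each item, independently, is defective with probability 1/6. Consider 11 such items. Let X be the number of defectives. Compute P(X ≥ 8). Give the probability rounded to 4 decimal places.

0.0001

X ~ Binomial(11, 0.166667); P(X ≥ 8) = Σ C(11,k) p^k (1−p)^(11−k) over k:
  k=8: C(11,8)·0.166667^8·0.833333^3 = 0.000057
  k=9: C(11,9)·0.166667^9·0.833333^2 = 0.000004
  k=10: C(11,10)·0.166667^10·0.833333^1 = 0.000000
  k=11: C(11,11)·0.166667^11·0.833333^0 = 0.000000
Total = 0.000061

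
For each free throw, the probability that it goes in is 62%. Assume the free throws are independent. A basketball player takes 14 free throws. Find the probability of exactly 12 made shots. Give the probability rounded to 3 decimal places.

0.042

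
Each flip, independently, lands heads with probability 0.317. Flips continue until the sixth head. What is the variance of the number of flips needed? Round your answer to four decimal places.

Y = total flips until the sixth success; negative binomial with r=6, p=0.317.
Var(Y) = r(1−p)/p² = 6·0.683 / 0.317² = 40.780583

40.7806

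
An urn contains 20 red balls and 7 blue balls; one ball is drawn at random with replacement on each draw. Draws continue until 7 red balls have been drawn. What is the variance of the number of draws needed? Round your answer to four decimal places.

Y = total draws until the seventh success; negative binomial with r=7, p=0.740741.
Var(Y) = r(1−p)/p² = 7·0.259259 / 0.740741² = 3.307500

3.3075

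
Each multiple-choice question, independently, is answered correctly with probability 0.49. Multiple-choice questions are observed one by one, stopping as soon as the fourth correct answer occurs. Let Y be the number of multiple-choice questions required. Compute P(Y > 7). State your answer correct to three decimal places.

0.522

Needing more than 7 multiple-choice questions ⇔ fewer than 4 successes in the first 7. With X ~ Binomial(7, 0.49), P(Y > 7) = P(X ≤ 3).
  k=0: C(7,0)·0.49^0·0.51^7 = 0.00897
  k=1: C(7,1)·0.49^1·0.51^6 = 0.06036
  k=2: C(7,2)·0.49^2·0.51^5 = 0.17397
  k=3: C(7,3)·0.49^3·0.51^4 = 0.27857
P(X ≤ 3) = 0.52187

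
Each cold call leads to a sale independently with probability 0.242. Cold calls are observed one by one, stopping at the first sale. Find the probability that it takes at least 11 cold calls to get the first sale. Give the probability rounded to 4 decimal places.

Y = number of cold calls to the first success; geometric, p = 0.242.
P(Y > 10) = P(first 10 all fail) = (1−p)^10 = 0.062617

0.0626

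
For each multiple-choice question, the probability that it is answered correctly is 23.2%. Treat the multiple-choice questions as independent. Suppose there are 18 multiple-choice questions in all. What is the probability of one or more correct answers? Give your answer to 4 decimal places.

0.9914

P(at least one) = 1 − P(none) = 1 − (1 − 0.232)^18
= 1 − 0.008640 = 0.991360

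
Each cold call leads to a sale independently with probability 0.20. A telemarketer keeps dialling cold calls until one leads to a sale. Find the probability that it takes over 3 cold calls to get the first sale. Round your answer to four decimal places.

Y = number of cold calls to the first success; geometric, p = 0.20.
P(Y > 3) = P(first 3 all fail) = (1−p)^3 = 0.512000

0.5120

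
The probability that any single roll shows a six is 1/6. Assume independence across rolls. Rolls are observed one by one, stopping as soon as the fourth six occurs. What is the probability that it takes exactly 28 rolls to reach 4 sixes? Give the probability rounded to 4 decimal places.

0.0284

Y = trial on which the fourth success occurs; negative binomial, r=4, p=0.166667.
P(Y=28) = C(27,3) · p^4 · (1−p)^24
= 2925 · 0.0007716 · 0.012579 = 0.028390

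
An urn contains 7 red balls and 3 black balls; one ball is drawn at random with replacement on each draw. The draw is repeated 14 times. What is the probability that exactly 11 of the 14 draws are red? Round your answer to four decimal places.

X ~ Binomial(n=14, p=0.70).
P(X=11) = C(14,11) · p^11 · (1−p)^3
= 364 · 0.019773 · 0.027 = 0.194332

0.1943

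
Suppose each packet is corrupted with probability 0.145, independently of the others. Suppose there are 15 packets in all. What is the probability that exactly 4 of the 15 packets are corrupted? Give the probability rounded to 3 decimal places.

0.108

X ~ Binomial(n=15, p=0.145).
P(X=4) = C(15,4) · p^4 · (1−p)^11
= 1365 · 0.00044205 · 0.1785 = 0.10770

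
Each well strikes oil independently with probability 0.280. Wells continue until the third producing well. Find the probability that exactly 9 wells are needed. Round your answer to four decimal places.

Y = trial on which the third success occurs; negative binomial, r=3, p=0.28.
P(Y=9) = C(8,2) · p^3 · (1−p)^6
= 28 · 0.021952 · 0.13931 = 0.085630

0.0856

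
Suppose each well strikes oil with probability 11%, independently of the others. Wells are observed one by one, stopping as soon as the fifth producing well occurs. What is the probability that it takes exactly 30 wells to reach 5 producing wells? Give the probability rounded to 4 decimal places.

0.0208

Y = trial on which the fifth success occurs; negative binomial, r=5, p=0.11.
P(Y=30) = C(29,4) · p^5 · (1−p)^25
= 23751 · 1.6105e-05 · 0.054294 = 0.020768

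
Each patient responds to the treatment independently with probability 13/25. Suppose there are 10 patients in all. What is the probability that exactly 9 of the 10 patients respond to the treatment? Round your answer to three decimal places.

X ~ Binomial(n=10, p=0.52).
P(X=9) = C(10,9) · p^9 · (1−p)^1
= 10 · 0.0027799 · 0.48 = 0.01334

0.013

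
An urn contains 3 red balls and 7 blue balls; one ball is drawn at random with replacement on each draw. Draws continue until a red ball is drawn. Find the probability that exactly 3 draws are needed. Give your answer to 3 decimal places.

0.147

Geometric (trials to first success), p = 0.30.
P(Y = 3) = (1−p)^2 · p = 0.49 · 0.30 = 0.14700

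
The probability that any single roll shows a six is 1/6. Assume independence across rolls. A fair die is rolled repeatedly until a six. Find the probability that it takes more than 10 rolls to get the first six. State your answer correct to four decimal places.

0.1615

Y = number of rolls to the first success; geometric, p = 0.166667.
P(Y > 10) = P(first 10 all fail) = (1−p)^10 = 0.161506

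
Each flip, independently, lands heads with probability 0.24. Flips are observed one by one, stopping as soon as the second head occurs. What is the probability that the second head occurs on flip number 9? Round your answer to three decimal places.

0.067

Y = trial on which the second success occurs; negative binomial, r=2, p=0.24.
P(Y=9) = C(8,1) · p^2 · (1−p)^7
= 8 · 0.0576 · 0.14645 = 0.06749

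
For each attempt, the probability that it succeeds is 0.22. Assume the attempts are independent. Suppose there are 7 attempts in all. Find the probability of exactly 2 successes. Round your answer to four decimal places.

X ~ Binomial(n=7, p=0.22).
P(X=2) = C(7,2) · p^2 · (1−p)^5
= 21 · 0.0484 · 0.28872 = 0.293452

0.2935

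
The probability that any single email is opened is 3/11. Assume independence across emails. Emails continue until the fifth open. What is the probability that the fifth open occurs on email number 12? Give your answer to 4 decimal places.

Y = trial on which the fifth success occurs; negative binomial, r=5, p=0.272727.
P(Y=12) = C(11,4) · p^5 · (1−p)^7
= 330 · 0.0015088 · 0.10762 = 0.053584

0.0536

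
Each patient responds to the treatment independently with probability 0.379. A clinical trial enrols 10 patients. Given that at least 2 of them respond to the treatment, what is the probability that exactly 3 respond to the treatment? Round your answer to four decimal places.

X ~ Binomial(10, 0.379). Want P(X=3 | X≥2) = P(X=3) / P(X≥2).
P(X=3) = C(10,3)·0.379^3·0.621^7 = 0.232670
P(X≥2) = 1 − 0.008529 − 0.052055 = 0.939416
Ratio = 0.232670 / 0.939416 = 0.247675

0.2477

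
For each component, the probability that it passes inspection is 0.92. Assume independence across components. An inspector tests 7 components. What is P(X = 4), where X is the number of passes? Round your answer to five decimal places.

0.01284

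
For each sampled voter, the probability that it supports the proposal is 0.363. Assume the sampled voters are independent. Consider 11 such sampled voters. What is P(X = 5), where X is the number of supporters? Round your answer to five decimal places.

X ~ Binomial(n=11, p=0.363).
P(X=5) = C(11,5) · p^5 · (1−p)^6
= 462 · 0.0063028 · 0.066809 = 0.1945412

0.19454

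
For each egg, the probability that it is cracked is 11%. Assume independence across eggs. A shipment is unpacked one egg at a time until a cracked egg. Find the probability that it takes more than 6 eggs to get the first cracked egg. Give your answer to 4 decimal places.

0.4970

Y = number of eggs to the first success; geometric, p = 0.11.
P(Y > 6) = P(first 6 all fail) = (1−p)^6 = 0.496981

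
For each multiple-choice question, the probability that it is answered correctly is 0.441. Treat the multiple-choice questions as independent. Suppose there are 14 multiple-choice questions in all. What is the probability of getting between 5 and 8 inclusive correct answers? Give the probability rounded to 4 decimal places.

X ~ Binomial(14, 0.441); P(5 ≤ X ≤ 8) = Σ C(14,k) p^k (1−p)^(14−k) over k:
  k=5: C(14,5)·0.441^5·0.559^9 = 0.177977
  k=6: C(14,6)·0.441^6·0.559^8 = 0.210611
  k=7: C(14,7)·0.441^7·0.559^7 = 0.189889
  k=8: C(14,8)·0.441^8·0.559^6 = 0.131080
Total = 0.709557

0.7096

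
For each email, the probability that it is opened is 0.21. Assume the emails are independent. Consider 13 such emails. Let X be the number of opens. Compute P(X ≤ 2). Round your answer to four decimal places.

X ~ Binomial(13, 0.21); P(X ≤ 2) = Σ C(13,k) p^k (1−p)^(13−k) over k:
  k=0: C(13,0)·0.21^0·0.79^13 = 0.046682
  k=1: C(13,1)·0.21^1·0.79^12 = 0.161320
  k=2: C(13,2)·0.21^2·0.79^11 = 0.257295
Total = 0.465297

0.4653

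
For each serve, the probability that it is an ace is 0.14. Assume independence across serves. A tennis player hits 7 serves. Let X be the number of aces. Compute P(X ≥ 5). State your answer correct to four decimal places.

0.0009

X ~ Binomial(7, 0.14); P(X ≥ 5) = Σ C(7,k) p^k (1−p)^(7−k) over k:
  k=5: C(7,5)·0.14^5·0.86^2 = 0.000835
  k=6: C(7,6)·0.14^6·0.86^1 = 0.000045
  k=7: C(7,7)·0.14^7·0.86^0 = 0.000001
Total = 0.000882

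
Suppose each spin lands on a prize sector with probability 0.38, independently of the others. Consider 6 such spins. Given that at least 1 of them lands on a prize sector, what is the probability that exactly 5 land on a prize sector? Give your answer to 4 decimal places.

X ~ Binomial(6, 0.38). Want P(X=5 | X≥1) = P(X=5) / P(X≥1).
P(X=5) = C(6,5)·0.38^5·0.62^1 = 0.029475
P(X≥1) = 1 − 0.056800 = 0.943200
Ratio = 0.029475 / 0.943200 = 0.031251

0.0313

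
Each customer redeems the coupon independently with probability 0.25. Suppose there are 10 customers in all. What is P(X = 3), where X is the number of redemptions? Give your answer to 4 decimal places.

0.2503

X ~ Binomial(n=10, p=0.25).
P(X=3) = C(10,3) · p^3 · (1−p)^7
= 120 · 0.015625 · 0.13348 = 0.250282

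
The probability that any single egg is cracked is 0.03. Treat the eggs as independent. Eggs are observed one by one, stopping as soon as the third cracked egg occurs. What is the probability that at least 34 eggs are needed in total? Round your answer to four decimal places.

0.9244

Needing more than 33 eggs ⇔ fewer than 3 successes in the first 33. With X ~ Binomial(33, 0.03), P(Y > 33) = P(X ≤ 2).
  k=0: C(33,0)·0.03^0·0.97^33 = 0.365988
  k=1: C(33,1)·0.03^1·0.97^32 = 0.373534
  k=2: C(33,2)·0.03^2·0.97^31 = 0.184842
P(X ≤ 2) = 0.924365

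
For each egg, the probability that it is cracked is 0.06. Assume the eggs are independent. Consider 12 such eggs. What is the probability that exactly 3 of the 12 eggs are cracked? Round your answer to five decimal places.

X ~ Binomial(n=12, p=0.06).
P(X=3) = C(12,3) · p^3 · (1−p)^9
= 220 · 0.000216 · 0.57299 = 0.0272287

0.02723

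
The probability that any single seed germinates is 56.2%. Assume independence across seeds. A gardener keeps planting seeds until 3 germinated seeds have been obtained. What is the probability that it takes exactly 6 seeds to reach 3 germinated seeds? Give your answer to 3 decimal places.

0.149

Y = trial on which the third success occurs; negative binomial, r=3, p=0.562.
P(Y=6) = C(5,2) · p^3 · (1−p)^3
= 10 · 0.1775 · 0.084028 = 0.14915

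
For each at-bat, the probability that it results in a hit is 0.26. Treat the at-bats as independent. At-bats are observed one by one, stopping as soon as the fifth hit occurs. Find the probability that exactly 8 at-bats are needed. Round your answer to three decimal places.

0.017

Y = trial on which the fifth success occurs; negative binomial, r=5, p=0.26.
P(Y=8) = C(7,4) · p^5 · (1−p)^3
= 35 · 0.0011881 · 0.40522 = 0.01685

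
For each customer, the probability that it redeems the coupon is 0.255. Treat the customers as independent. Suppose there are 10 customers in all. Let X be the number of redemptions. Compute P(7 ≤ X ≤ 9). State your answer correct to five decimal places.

X ~ Binomial(10, 0.255); P(7 ≤ X ≤ 9) = Σ C(10,k) p^k (1−p)^(10−k) over k:
  k=7: C(10,7)·0.255^7·0.745^3 = 0.0034788
  k=8: C(10,8)·0.255^8·0.745^2 = 0.0004465
  k=9: C(10,9)·0.255^9·0.745^1 = 0.0000340
Total = 0.0039593

0.00396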